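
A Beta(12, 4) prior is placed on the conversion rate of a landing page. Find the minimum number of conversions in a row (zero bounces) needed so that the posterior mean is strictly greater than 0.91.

After k conversions and 0 bounces the posterior is Beta(12+k, 4), with mean (12+k)/(12+4+k).
Set (12+k)/(16+k) > 0.91 and solve: k > (0.91·16 − 12)/(1 − 0.91) = 28.444.
The smallest integer exceeding 28.444 is 29, and checking k=29: (41)/(45) = 0.9111 > 0.91.

k = 29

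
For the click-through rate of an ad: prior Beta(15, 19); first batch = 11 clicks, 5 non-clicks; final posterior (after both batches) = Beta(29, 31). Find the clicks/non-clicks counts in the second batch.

Because Beta–binomial updating is additive in the counts, the combined data contributed (α_post−α_prior, β_post−β_prior) successes and failures.
Total across both batches: 29−15=14 clicks, 31−19=12 non-clicks.
Subtract the first batch: 14−11=3 clicks and 12−5=7 non-clicks.

3 clicks and 7 non-clicks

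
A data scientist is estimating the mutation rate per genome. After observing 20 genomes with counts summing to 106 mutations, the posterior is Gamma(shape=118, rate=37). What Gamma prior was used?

Gamma(shape=12, rate=17)

Gamma–Poisson conjugacy: posterior shape = α + Σxᵢ, posterior rate = β + n.
So α = 118 − 106 = 12 and β = 37 − 20 = 17.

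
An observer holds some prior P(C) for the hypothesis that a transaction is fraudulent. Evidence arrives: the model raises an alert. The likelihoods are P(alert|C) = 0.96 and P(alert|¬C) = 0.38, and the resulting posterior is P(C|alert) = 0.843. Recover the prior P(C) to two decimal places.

In odds form, posterior odds = prior odds × likelihood ratio, so prior odds = posterior odds ÷ LR.
Posterior odds = 0.843/(1−0.843) = 5.3694. LR = 0.96/0.38 = 2.5263.
Prior odds = 5.3694/2.5263 = 2.1254, so P(C) = 2.1254/(1+2.1254) ≈ 0.68.

P(C) = 0.68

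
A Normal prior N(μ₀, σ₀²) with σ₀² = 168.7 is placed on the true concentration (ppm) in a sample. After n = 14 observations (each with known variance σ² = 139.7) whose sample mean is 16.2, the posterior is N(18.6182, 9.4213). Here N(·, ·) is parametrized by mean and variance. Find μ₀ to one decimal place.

μ₀ = 59.5

With known observation variance, the Normal–Normal posterior has precision τ_n = τ₀ + n/σ² and mean μ_n = (τ₀μ₀ + (n/σ²)x̄)/τ_n.
Here τ₀ = 1/168.7 = 0.005928 and τ_data = 14/139.7 = 0.100215, so τ_n = 0.106143.
Rearranging for μ₀: μ₀ = (μ_n·τ_n − τ_data·x̄)/τ₀ = (18.6182·0.106143 − 0.100215·16.2) / 0.005928 = 0.352709/0.005928 ≈ 59.5.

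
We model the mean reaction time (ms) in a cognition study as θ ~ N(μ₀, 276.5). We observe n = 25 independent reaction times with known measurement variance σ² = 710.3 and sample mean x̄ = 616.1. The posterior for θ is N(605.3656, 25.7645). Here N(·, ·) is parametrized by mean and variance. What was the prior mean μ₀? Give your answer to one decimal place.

μ₀ = 500.9

With known observation variance, the Normal–Normal posterior has precision τ_n = τ₀ + n/σ² and mean μ_n = (τ₀μ₀ + (n/σ²)x̄)/τ_n.
Here τ₀ = 1/276.5 = 0.003617 and τ_data = 25/710.3 = 0.035196, so τ_n = 0.038813.
Rearranging for μ₀: μ₀ = (μ_n·τ_n − τ_data·x̄)/τ₀ = (605.3656·0.038813 − 0.035196·616.1) / 0.003617 = 1.811799/0.003617 ≈ 500.9.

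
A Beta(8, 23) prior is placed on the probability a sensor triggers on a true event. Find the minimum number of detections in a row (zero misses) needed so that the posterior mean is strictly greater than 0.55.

k = 21

After k detections and 0 misses the posterior is Beta(8+k, 23), with mean (8+k)/(8+23+k).
Set (8+k)/(31+k) > 0.55 and solve: k > (0.55·31 − 8)/(1 − 0.55) = 20.111.
The smallest integer exceeding 20.111 is 21.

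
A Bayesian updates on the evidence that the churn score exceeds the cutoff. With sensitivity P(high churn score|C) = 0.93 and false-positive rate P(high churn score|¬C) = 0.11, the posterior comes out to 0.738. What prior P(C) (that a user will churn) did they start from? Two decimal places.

In odds form, posterior odds = prior odds × likelihood ratio, so prior odds = posterior odds ÷ LR.
Posterior odds = 0.738/(1−0.738) = 2.8168. LR = 0.93/0.11 = 8.4545.
Prior odds = 2.8168/8.4545 = 0.3332, so P(C) = 0.3332/(1+0.3332) ≈ 0.25.

P(C) = 0.25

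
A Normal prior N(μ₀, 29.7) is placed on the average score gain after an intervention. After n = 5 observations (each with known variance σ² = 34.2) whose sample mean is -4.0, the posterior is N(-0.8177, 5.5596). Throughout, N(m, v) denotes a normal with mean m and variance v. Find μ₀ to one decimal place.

With known observation variance, the Normal–Normal posterior has precision τ_n = τ₀ + n/σ² and mean μ_n = (τ₀μ₀ + (n/σ²)x̄)/τ_n.
Here τ₀ = 1/29.7 = 0.033670 and τ_data = 5/34.2 = 0.146199, so τ_n = 0.179869.
Rearranging for μ₀: μ₀ = (μ_n·τ_n − τ_data·x̄)/τ₀ = (-0.8177·0.179869 − 0.146199·-4.0) / 0.033670 = 0.437717/0.033670 ≈ 13.0.

μ₀ = 13.0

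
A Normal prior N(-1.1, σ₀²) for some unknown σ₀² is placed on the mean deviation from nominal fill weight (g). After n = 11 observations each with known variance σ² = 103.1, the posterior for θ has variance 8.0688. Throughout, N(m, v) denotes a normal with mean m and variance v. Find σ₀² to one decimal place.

For the Normal–Normal model with known σ², precisions add: τ_n = τ₀ + n/σ².
So 1/σ₀² = 1/8.0688 − 11/103.1 = 0.123934 − 0.106693 = 0.017241.
Hence σ₀² = 1/0.017241 ≈ 58.0.

σ₀² = 58.0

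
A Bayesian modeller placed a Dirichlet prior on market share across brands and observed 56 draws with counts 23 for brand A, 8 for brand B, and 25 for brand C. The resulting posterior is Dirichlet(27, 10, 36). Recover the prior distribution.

Dirichlet(4, 2, 11)

For a Dirichlet(α) prior with multinomial counts c, the posterior is Dirichlet(α + c) componentwise.
Subtract each count from the matching posterior parameter: 27−23=4, 10−8=2, 36−25=11.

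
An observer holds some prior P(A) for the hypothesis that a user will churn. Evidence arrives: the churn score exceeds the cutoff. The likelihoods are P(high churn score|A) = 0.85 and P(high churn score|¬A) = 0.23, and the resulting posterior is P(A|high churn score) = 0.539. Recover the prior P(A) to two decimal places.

P(A) = 0.24

Bayes' rule in odds form gives O(A|E) = O(A)·[P(E|A)/P(E|¬A)], hence O(A) = O(A|E)/LR.
Posterior odds = 0.539/(1−0.539) = 1.1692. LR = 0.85/0.23 = 3.6957.
Prior odds = 1.1692/3.6957 = 0.3164, so P(A) = 0.3164/(1+0.3164) ≈ 0.24.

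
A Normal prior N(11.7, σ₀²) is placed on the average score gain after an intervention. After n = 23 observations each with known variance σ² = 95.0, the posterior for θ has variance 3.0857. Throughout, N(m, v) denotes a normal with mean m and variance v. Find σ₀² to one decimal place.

σ₀² = 12.2

Posterior precision equals prior precision plus data precision: 1/σ_n² = 1/σ₀² + n/σ².
So 1/σ₀² = 1/3.0857 − 23/95.0 = 0.324076 − 0.242105 = 0.081971.
Hence σ₀² = 1/0.081971 ≈ 12.2.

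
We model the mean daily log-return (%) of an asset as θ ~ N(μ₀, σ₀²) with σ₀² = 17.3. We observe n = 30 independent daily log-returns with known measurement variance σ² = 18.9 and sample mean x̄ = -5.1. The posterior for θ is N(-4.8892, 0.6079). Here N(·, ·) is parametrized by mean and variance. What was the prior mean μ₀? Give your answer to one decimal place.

With known observation variance, the Normal–Normal posterior has precision τ_n = τ₀ + n/σ² and mean μ_n = (τ₀μ₀ + (n/σ²)x̄)/τ_n.
Here τ₀ = 1/17.3 = 0.057803 and τ_data = 30/18.9 = 1.587302, so τ_n = 1.645105.
Rearranging for μ₀: μ₀ = (μ_n·τ_n − τ_data·x̄)/τ₀ = (-4.8892·1.645105 − 1.587302·-5.1) / 0.057803 = 0.051993/0.057803 ≈ 0.9.

μ₀ = 0.9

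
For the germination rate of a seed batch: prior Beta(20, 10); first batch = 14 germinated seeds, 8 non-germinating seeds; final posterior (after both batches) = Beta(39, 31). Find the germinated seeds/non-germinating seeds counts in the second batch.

Because Beta–binomial updating is additive in the counts, the combined data contributed (α_post−α_prior, β_post−β_prior) successes and failures.
Total across both batches: 39−20=19 germinated seeds, 31−10=21 non-germinating seeds.
Subtract the first batch: 19−14=5 germinated seeds and 21−8=13 non-germinating seeds.

5 germinated seeds and 13 non-germinating seeds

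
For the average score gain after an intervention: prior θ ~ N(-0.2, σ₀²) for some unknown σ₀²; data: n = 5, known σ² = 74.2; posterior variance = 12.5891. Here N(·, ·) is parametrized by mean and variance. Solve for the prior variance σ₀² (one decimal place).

σ₀² = 83.0

For the Normal–Normal model with known σ², precisions add: τ_n = τ₀ + n/σ².
So 1/σ₀² = 1/12.5891 − 5/74.2 = 0.079434 − 0.067385 = 0.012049.
Hence σ₀² = 1/0.012049 ≈ 83.0.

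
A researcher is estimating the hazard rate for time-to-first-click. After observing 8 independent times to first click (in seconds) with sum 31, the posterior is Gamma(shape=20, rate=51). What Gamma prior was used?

Gamma(shape=12, rate=20)

For an exponential likelihood with a Gamma(α, β) prior on the rate, n observations with total T give posterior Gamma(α+n, β+T).
So α = 20 − 8 = 12 and β = 51 − 31 = 20.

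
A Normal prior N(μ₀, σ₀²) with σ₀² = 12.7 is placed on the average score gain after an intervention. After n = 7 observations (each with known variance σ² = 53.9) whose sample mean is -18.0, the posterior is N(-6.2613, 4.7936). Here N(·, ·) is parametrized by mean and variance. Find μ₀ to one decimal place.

μ₀ = 13.1

The posterior mean is a precision-weighted average: μ_n = (τ₀μ₀ + τ_data·x̄)/(τ₀+τ_data), with τ₀=1/σ₀² and τ_data=n/σ².
Here τ₀ = 1/12.7 = 0.078740 and τ_data = 7/53.9 = 0.129870, so τ_n = 0.208610.
Rearranging for μ₀: μ₀ = (μ_n·τ_n − τ_data·x̄)/τ₀ = (-6.2613·0.208610 − 0.129870·-18.0) / 0.078740 = 1.031490/0.078740 ≈ 13.1.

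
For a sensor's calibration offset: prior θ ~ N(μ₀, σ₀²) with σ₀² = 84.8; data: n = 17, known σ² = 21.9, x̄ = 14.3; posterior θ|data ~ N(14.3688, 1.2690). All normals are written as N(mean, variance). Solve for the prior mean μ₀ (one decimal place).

μ₀ = 18.9

With known observation variance, the Normal–Normal posterior has precision τ_n = τ₀ + n/σ² and mean μ_n = (τ₀μ₀ + (n/σ²)x̄)/τ_n.
Here τ₀ = 1/84.8 = 0.011792 and τ_data = 17/21.9 = 0.776256, so τ_n = 0.788048.
Rearranging for μ₀: μ₀ = (μ_n·τ_n − τ_data·x̄)/τ₀ = (14.3688·0.788048 − 0.776256·14.3) / 0.011792 = 0.222843/0.011792 ≈ 18.9.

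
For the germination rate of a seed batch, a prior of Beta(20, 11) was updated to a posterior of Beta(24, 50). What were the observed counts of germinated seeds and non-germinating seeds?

4 germinated seeds and 39 non-germinating seeds

Beta is conjugate to the binomial likelihood: posterior = Beta(a+s, b+f).
So s = 24 − 20 = 4 and f = 50 − 11 = 39.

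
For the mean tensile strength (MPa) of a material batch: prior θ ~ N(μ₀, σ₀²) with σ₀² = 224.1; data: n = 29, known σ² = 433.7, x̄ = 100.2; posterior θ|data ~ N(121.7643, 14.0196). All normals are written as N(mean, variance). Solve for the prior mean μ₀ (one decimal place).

The posterior mean is a precision-weighted average: μ_n = (τ₀μ₀ + τ_data·x̄)/(τ₀+τ_data), with τ₀=1/σ₀² and τ_data=n/σ².
Here τ₀ = 1/224.1 = 0.004462 and τ_data = 29/433.7 = 0.066866, so τ_n = 0.071328.
Rearranging for μ₀: μ₀ = (μ_n·τ_n − τ_data·x̄)/τ₀ = (121.7643·0.071328 − 0.066866·100.2) / 0.004462 = 1.985231/0.004462 ≈ 444.9.

μ₀ = 444.9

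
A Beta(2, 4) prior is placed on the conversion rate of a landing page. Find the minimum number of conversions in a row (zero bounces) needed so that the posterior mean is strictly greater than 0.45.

k = 2

After k conversions and 0 bounces the posterior is Beta(2+k, 4), with mean (2+k)/(2+4+k).
Set (2+k)/(6+k) > 0.45 and solve: k > (0.45·6 − 2)/(1 − 0.45) = 1.273.
The smallest integer exceeding 1.273 is 2, and checking k=2: (4)/(8) = 0.5000 > 0.45.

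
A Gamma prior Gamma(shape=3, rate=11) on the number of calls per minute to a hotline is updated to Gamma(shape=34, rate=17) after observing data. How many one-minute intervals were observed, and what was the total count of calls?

n = 6 one-minute intervals with total 31 calls

Gamma–Poisson conjugacy: posterior shape = α + Σxᵢ, posterior rate = β + n.
Matching: Σxᵢ = 34 − 3 = 31 and n = 17 − 11 = 6.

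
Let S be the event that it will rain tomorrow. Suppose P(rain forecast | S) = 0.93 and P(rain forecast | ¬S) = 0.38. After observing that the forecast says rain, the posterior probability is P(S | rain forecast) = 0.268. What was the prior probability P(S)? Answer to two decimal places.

In odds form, posterior odds = prior odds × likelihood ratio, so prior odds = posterior odds ÷ LR.
Posterior odds = 0.268/(1−0.268) = 0.3661. LR = 0.93/0.38 = 2.4474.
Prior odds = 0.3661/2.4474 = 0.1496, so P(S) = 0.1496/(1+0.1496) ≈ 0.13.

P(S) = 0.13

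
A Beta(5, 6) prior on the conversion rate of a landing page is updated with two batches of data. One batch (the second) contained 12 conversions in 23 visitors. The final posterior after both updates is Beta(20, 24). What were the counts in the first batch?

3 conversions and 7 bounces

Because Beta–binomial updating is additive in the counts, the combined data contributed (α_post−α_prior, β_post−β_prior) successes and failures.
Total across both batches: 20−5=15 conversions, 24−6=18 bounces.
Subtract the second batch: 15−12=3 conversions and 18−11=7 bounces.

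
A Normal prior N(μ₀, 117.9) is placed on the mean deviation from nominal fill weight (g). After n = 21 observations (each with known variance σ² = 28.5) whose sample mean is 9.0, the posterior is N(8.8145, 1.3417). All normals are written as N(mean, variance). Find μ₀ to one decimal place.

With known observation variance, the Normal–Normal posterior has precision τ_n = τ₀ + n/σ² and mean μ_n = (τ₀μ₀ + (n/σ²)x̄)/τ_n.
Here τ₀ = 1/117.9 = 0.008482 and τ_data = 21/28.5 = 0.736842, so τ_n = 0.745324.
Rearranging for μ₀: μ₀ = (μ_n·τ_n − τ_data·x̄)/τ₀ = (8.8145·0.745324 − 0.736842·9.0) / 0.008482 = -0.061920/0.008482 ≈ -7.3.

μ₀ = -7.3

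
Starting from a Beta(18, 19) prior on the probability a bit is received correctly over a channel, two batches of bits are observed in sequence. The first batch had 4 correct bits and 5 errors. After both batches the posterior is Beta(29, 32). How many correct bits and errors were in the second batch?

Sequential conjugate updates are equivalent to a single update on the pooled data, so total successes = posterior α − prior α and total failures = posterior β − prior β.
Total across both batches: 29−18=11 correct bits, 32−19=13 errors.
Subtract the first batch: 11−4=7 correct bits and 13−5=8 errors.

7 correct bits and 8 errors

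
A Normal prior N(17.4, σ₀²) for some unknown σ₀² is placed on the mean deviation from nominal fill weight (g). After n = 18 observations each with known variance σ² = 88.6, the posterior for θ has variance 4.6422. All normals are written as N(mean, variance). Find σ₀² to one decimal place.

σ₀² = 81.6

For the Normal–Normal model with known σ², precisions add: τ_n = τ₀ + n/σ².
So 1/σ₀² = 1/4.6422 − 18/88.6 = 0.215415 − 0.203160 = 0.012255.
Hence σ₀² = 1/0.012255 ≈ 81.6.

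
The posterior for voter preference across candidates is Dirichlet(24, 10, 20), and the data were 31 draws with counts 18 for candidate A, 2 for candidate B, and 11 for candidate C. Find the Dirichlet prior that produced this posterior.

For a Dirichlet(α) prior with multinomial counts c, the posterior is Dirichlet(α + c) componentwise.
Subtract each count from the matching posterior parameter: 24−18=6, 10−2=8, 20−11=9.

Dirichlet(6, 8, 9)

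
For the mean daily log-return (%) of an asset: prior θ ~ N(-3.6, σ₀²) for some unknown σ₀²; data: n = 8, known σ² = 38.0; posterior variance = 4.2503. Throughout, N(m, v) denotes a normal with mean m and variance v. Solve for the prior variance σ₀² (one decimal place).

σ₀² = 40.4

Posterior precision equals prior precision plus data precision: 1/σ_n² = 1/σ₀² + n/σ².
So 1/σ₀² = 1/4.2503 − 8/38.0 = 0.235278 − 0.210526 = 0.024752.
Hence σ₀² = 1/0.024752 ≈ 40.4.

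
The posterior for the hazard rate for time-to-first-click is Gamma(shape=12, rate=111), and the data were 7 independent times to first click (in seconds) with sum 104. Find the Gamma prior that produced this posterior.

Gamma(shape=5, rate=7)

For an exponential likelihood with a Gamma(α, β) prior on the rate, n observations with total T give posterior Gamma(α+n, β+T).
So α = 12 − 7 = 5 and β = 111 − 104 = 7.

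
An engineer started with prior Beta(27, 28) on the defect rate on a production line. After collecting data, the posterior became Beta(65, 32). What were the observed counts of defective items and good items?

38 defective items and 4 good items

A Beta(a, b) prior with s successes and f failures in binomial data gives a Beta(a+s, b+f) posterior.
Match parameters: s=65−27=38, f=32−28=4.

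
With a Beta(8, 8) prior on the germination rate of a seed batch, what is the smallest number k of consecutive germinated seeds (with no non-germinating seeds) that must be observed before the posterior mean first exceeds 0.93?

After k germinated seeds and 0 non-germinating seeds the posterior is Beta(8+k, 8), with mean (8+k)/(8+8+k).
Set (8+k)/(16+k) > 0.93 and solve: k > (0.93·16 − 8)/(1 − 0.93) = 98.286.
The smallest integer exceeding 98.286 is 99, and checking k=99: (107)/(115) = 0.9304 > 0.93.

k = 99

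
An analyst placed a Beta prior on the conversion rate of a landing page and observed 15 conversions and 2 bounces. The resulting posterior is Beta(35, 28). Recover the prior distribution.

Beta(20, 26)

Under Beta–binomial conjugacy the posterior parameters are (α+s, β+f).
Subtract the data counts: 35−15=20, 28−2=26.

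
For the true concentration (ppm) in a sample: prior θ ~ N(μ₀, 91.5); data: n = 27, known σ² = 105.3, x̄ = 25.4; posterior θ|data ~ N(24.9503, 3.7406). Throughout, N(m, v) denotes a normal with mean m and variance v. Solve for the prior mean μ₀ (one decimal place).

The posterior mean is a precision-weighted average: μ_n = (τ₀μ₀ + τ_data·x̄)/(τ₀+τ_data), with τ₀=1/σ₀² and τ_data=n/σ².
Here τ₀ = 1/91.5 = 0.010929 and τ_data = 27/105.3 = 0.256410, so τ_n = 0.267339.
Rearranging for μ₀: μ₀ = (μ_n·τ_n − τ_data·x̄)/τ₀ = (24.9503·0.267339 − 0.256410·25.4) / 0.010929 = 0.157374/0.010929 ≈ 14.4.

μ₀ = 14.4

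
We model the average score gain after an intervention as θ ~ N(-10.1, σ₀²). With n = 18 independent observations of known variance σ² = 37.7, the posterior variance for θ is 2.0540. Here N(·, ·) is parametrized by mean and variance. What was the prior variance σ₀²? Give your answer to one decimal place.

For the Normal–Normal model with known σ², precisions add: τ_n = τ₀ + n/σ².
So 1/σ₀² = 1/2.0540 − 18/37.7 = 0.486855 − 0.477454 = 0.009401.
Hence σ₀² = 1/0.009401 ≈ 106.4.

σ₀² = 106.4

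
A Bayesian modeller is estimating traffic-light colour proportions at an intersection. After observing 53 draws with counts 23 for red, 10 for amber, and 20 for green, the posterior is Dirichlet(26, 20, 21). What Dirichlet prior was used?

For a Dirichlet(α) prior with multinomial counts c, the posterior is Dirichlet(α + c) componentwise.
Subtract each count from the matching posterior parameter: 26−23=3, 20−10=10, 21−20=1.

Dirichlet(3, 10, 1)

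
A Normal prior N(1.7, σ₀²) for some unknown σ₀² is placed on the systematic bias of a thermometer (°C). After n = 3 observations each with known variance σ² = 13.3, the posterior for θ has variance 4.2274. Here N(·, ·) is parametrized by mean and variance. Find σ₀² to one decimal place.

σ₀² = 91.0

For the Normal–Normal model with known σ², precisions add: τ_n = τ₀ + n/σ².
So 1/σ₀² = 1/4.2274 − 3/13.3 = 0.236552 − 0.225564 = 0.010988.
Hence σ₀² = 1/0.010988 ≈ 91.0.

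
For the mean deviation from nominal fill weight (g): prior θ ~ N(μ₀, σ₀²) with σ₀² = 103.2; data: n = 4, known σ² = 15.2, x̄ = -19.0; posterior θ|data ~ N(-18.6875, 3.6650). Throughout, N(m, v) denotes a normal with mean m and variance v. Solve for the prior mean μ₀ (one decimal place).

With known observation variance, the Normal–Normal posterior has precision τ_n = τ₀ + n/σ² and mean μ_n = (τ₀μ₀ + (n/σ²)x̄)/τ_n.
Here τ₀ = 1/103.2 = 0.009690 and τ_data = 4/15.2 = 0.263158, so τ_n = 0.272848.
Rearranging for μ₀: μ₀ = (μ_n·τ_n − τ_data·x̄)/τ₀ = (-18.6875·0.272848 − 0.263158·-19.0) / 0.009690 = -0.098845/0.009690 ≈ -10.2.

μ₀ = -10.2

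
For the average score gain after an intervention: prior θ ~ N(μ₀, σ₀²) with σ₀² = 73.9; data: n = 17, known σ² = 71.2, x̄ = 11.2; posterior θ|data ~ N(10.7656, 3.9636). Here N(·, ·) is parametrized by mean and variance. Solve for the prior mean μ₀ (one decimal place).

The posterior mean is a precision-weighted average: μ_n = (τ₀μ₀ + τ_data·x̄)/(τ₀+τ_data), with τ₀=1/σ₀² and τ_data=n/σ².
Here τ₀ = 1/73.9 = 0.013532 and τ_data = 17/71.2 = 0.238764, so τ_n = 0.252296.
Rearranging for μ₀: μ₀ = (μ_n·τ_n − τ_data·x̄)/τ₀ = (10.7656·0.252296 − 0.238764·11.2) / 0.013532 = 0.041961/0.013532 ≈ 3.1.

μ₀ = 3.1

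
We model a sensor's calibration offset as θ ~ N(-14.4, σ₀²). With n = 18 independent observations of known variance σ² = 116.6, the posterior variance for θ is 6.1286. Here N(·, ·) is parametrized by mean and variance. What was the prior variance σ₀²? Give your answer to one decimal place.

σ₀² = 113.7

Posterior precision equals prior precision plus data precision: 1/σ_n² = 1/σ₀² + n/σ².
So 1/σ₀² = 1/6.1286 − 18/116.6 = 0.163169 − 0.154374 = 0.008795.
Hence σ₀² = 1/0.008795 ≈ 113.7.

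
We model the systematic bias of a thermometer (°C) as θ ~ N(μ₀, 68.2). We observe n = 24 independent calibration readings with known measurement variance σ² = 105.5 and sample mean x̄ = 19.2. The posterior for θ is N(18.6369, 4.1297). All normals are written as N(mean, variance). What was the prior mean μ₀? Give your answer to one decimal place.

The posterior mean is a precision-weighted average: μ_n = (τ₀μ₀ + τ_data·x̄)/(τ₀+τ_data), with τ₀=1/σ₀² and τ_data=n/σ².
Here τ₀ = 1/68.2 = 0.014663 and τ_data = 24/105.5 = 0.227488, so τ_n = 0.242151.
Rearranging for μ₀: μ₀ = (μ_n·τ_n − τ_data·x̄)/τ₀ = (18.6369·0.242151 − 0.227488·19.2) / 0.014663 = 0.145174/0.014663 ≈ 9.9.

μ₀ = 9.9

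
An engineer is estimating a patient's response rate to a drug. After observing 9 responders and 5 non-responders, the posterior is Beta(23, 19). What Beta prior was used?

Beta(14, 14)

Under Beta–binomial conjugacy the posterior parameters are (α+s, β+f).
Subtract the data counts: 23−9=14, 19−5=14.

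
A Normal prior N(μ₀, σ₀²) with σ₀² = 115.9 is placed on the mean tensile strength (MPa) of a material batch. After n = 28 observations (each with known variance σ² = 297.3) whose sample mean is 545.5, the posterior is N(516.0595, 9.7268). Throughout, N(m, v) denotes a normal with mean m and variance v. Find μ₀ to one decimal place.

μ₀ = 194.7

The posterior mean is a precision-weighted average: μ_n = (τ₀μ₀ + τ_data·x̄)/(τ₀+τ_data), with τ₀=1/σ₀² and τ_data=n/σ².
Here τ₀ = 1/115.9 = 0.008628 and τ_data = 28/297.3 = 0.094181, so τ_n = 0.102809.
Rearranging for μ₀: μ₀ = (μ_n·τ_n − τ_data·x̄)/τ₀ = (516.0595·0.102809 − 0.094181·545.5) / 0.008628 = 1.679826/0.008628 ≈ 194.7.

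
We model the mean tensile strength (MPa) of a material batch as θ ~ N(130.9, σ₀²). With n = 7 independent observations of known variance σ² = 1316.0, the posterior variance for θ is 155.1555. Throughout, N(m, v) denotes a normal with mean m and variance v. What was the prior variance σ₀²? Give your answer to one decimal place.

σ₀² = 888.1

For the Normal–Normal model with known σ², precisions add: τ_n = τ₀ + n/σ².
So 1/σ₀² = 1/155.1555 − 7/1316.0 = 0.006445 − 0.005319 = 0.001126.
Hence σ₀² = 1/0.001126 ≈ 888.1.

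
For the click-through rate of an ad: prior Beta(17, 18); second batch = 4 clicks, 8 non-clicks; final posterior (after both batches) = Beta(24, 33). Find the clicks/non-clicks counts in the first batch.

Sequential conjugate updates are equivalent to a single update on the pooled data, so total successes = posterior α − prior α and total failures = posterior β − prior β.
Total across both batches: 24−17=7 clicks, 33−18=15 non-clicks.
Subtract the second batch: 7−4=3 clicks and 15−8=7 non-clicks.

3 clicks and 7 non-clicks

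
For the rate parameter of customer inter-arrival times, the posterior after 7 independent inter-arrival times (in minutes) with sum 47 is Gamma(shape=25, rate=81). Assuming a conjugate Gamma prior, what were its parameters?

For an exponential likelihood with a Gamma(α, β) prior on the rate, n observations with total T give posterior Gamma(α+n, β+T).
So α = 25 − 7 = 18 and β = 81 − 47 = 34.

Gamma(shape=18, rate=34)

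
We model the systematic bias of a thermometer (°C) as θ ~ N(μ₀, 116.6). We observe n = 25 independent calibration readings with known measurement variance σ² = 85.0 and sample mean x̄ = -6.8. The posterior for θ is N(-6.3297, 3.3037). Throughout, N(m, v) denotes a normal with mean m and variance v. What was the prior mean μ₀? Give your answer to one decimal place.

The posterior mean is a precision-weighted average: μ_n = (τ₀μ₀ + τ_data·x̄)/(τ₀+τ_data), with τ₀=1/σ₀² and τ_data=n/σ².
Here τ₀ = 1/116.6 = 0.008576 and τ_data = 25/85.0 = 0.294118, so τ_n = 0.302694.
Rearranging for μ₀: μ₀ = (μ_n·τ_n − τ_data·x̄)/τ₀ = (-6.3297·0.302694 − 0.294118·-6.8) / 0.008576 = 0.084040/0.008576 ≈ 9.8.

μ₀ = 9.8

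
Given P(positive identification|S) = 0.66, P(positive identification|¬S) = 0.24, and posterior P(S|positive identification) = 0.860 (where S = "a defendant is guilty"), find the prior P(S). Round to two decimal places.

In odds form, posterior odds = prior odds × likelihood ratio, so prior odds = posterior odds ÷ LR.
Posterior odds = 0.860/(1−0.860) = 6.1429. LR = 0.66/0.24 = 2.7500.
Prior odds = 6.1429/2.7500 = 2.2338, so P(S) = 2.2338/(1+2.2338) ≈ 0.69.

P(S) = 0.69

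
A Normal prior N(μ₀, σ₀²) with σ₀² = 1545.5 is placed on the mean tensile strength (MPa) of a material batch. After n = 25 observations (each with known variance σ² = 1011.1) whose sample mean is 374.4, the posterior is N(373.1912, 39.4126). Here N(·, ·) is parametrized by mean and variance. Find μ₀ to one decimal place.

The posterior mean is a precision-weighted average: μ_n = (τ₀μ₀ + τ_data·x̄)/(τ₀+τ_data), with τ₀=1/σ₀² and τ_data=n/σ².
Here τ₀ = 1/1545.5 = 0.000647 and τ_data = 25/1011.1 = 0.024726, so τ_n = 0.025373.
Rearranging for μ₀: μ₀ = (μ_n·τ_n − τ_data·x̄)/τ₀ = (373.1912·0.025373 − 0.024726·374.4) / 0.000647 = 0.211566/0.000647 ≈ 327.0.

μ₀ = 327.0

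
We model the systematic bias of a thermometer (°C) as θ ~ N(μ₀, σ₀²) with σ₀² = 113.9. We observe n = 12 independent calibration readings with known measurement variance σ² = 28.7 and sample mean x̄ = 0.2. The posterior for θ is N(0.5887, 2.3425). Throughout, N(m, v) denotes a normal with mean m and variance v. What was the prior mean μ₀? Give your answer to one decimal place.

With known observation variance, the Normal–Normal posterior has precision τ_n = τ₀ + n/σ² and mean μ_n = (τ₀μ₀ + (n/σ²)x̄)/τ_n.
Here τ₀ = 1/113.9 = 0.008780 and τ_data = 12/28.7 = 0.418118, so τ_n = 0.426898.
Rearranging for μ₀: μ₀ = (μ_n·τ_n − τ_data·x̄)/τ₀ = (0.5887·0.426898 − 0.418118·0.2) / 0.008780 = 0.167691/0.008780 ≈ 19.1.

μ₀ = 19.1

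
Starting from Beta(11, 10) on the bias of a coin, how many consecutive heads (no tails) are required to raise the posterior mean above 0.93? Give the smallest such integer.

k = 122

After k heads and 0 tails the posterior is Beta(11+k, 10), with mean (11+k)/(11+10+k).
Set (11+k)/(21+k) > 0.93 and solve: k > (0.93·21 − 11)/(1 − 0.93) = 121.857.
The smallest integer exceeding 121.857 is 122, and checking k=122: (133)/(143) = 0.9301 > 0.93.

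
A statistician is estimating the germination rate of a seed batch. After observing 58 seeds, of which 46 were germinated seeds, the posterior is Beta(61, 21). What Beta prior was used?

Beta(15, 9)

Beta is conjugate to the binomial likelihood: posterior = Beta(α+s, β+f).
So α = 61 − 46 = 15 and β = 21 − 12 = 9.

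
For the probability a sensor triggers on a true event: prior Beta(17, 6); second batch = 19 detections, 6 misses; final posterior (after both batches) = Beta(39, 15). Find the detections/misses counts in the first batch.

Sequential conjugate updates are equivalent to a single update on the pooled data, so total successes = posterior α − prior α and total failures = posterior β − prior β.
Total across both batches: 39−17=22 detections, 15−6=9 misses.
Subtract the second batch: 22−19=3 detections and 9−6=3 misses.

3 detections and 3 misses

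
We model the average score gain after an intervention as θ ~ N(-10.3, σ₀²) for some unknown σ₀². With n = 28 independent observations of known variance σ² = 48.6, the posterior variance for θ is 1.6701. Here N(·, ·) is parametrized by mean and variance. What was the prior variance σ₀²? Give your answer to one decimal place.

For the Normal–Normal model with known σ², precisions add: τ_n = τ₀ + n/σ².
So 1/σ₀² = 1/1.6701 − 28/48.6 = 0.598767 − 0.576132 = 0.022635.
Hence σ₀² = 1/0.022635 ≈ 44.2.

σ₀² = 44.2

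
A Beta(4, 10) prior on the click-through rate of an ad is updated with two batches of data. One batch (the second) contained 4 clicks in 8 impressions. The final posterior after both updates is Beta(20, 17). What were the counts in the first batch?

12 clicks and 3 non-clicks

Sequential conjugate updates are equivalent to a single update on the pooled data, so total successes = posterior α − prior α and total failures = posterior β − prior β.
Total across both batches: 20−4=16 clicks, 17−10=7 non-clicks.
Subtract the second batch: 16−4=12 clicks and 7−4=3 non-clicks.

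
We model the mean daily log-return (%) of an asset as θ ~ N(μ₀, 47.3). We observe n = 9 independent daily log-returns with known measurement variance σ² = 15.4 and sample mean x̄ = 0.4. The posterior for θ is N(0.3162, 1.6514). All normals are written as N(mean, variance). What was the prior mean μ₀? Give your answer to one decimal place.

With known observation variance, the Normal–Normal posterior has precision τ_n = τ₀ + n/σ² and mean μ_n = (τ₀μ₀ + (n/σ²)x̄)/τ_n.
Here τ₀ = 1/47.3 = 0.021142 and τ_data = 9/15.4 = 0.584416, so τ_n = 0.605558.
Rearranging for μ₀: μ₀ = (μ_n·τ_n − τ_data·x̄)/τ₀ = (0.3162·0.605558 − 0.584416·0.4) / 0.021142 = -0.042289/0.021142 ≈ -2.0.

μ₀ = -2.0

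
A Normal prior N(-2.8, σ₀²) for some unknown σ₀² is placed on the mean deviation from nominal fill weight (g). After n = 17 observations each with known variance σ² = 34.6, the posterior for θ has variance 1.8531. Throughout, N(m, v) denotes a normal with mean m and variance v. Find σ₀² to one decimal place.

For the Normal–Normal model with known σ², precisions add: τ_n = τ₀ + n/σ².
So 1/σ₀² = 1/1.8531 − 17/34.6 = 0.539636 − 0.491329 = 0.048307.
Hence σ₀² = 1/0.048307 ≈ 20.7.

σ₀² = 20.7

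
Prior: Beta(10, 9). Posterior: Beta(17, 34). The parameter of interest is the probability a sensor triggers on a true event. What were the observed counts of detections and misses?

Under Beta–binomial conjugacy the posterior parameters are (α+s, β+f).
Match parameters: s=17−10=7, f=34−9=25.

7 detections and 25 misses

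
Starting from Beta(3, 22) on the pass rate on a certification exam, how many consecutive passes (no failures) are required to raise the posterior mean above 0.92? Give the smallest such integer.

After k passes and 0 failures the posterior is Beta(3+k, 22), with mean (3+k)/(3+22+k).
Set (3+k)/(25+k) > 0.92 and solve: k > (0.92·25 − 3)/(1 − 0.92) = 250.000.
The smallest integer exceeding 250.000 is 251, and checking k=251: (254)/(276) = 0.9203 > 0.92.

k = 251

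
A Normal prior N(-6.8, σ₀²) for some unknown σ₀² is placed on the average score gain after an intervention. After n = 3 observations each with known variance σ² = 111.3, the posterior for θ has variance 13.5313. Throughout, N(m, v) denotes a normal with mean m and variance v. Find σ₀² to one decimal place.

Posterior precision equals prior precision plus data precision: 1/σ_n² = 1/σ₀² + n/σ².
So 1/σ₀² = 1/13.5313 − 3/111.3 = 0.073903 − 0.026954 = 0.046949.
Hence σ₀² = 1/0.046949 ≈ 21.3.

σ₀² = 21.3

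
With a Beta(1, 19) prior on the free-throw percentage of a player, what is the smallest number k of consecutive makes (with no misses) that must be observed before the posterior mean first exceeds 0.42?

k = 13

After k makes and 0 misses the posterior is Beta(1+k, 19), with mean (1+k)/(1+19+k).
Set (1+k)/(20+k) > 0.42 and solve: k > (0.42·20 − 1)/(1 − 0.42) = 12.759.
The smallest integer exceeding 12.759 is 13, and checking k=13: (14)/(33) = 0.4242 > 0.42.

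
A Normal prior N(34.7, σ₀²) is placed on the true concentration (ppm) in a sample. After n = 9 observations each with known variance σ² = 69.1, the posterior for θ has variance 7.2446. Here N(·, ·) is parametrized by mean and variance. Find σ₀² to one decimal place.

σ₀² = 128.4

Posterior precision equals prior precision plus data precision: 1/σ_n² = 1/σ₀² + n/σ².
So 1/σ₀² = 1/7.2446 − 9/69.1 = 0.138034 − 0.130246 = 0.007788.
Hence σ₀² = 1/0.007788 ≈ 128.4.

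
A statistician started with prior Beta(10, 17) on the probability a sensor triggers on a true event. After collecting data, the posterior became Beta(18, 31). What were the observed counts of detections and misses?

8 detections and 14 misses

A Beta(a, b) prior with s successes and f failures in binomial data gives a Beta(a+s, b+f) posterior.
Match parameters: s=18−10=8, f=31−17=14.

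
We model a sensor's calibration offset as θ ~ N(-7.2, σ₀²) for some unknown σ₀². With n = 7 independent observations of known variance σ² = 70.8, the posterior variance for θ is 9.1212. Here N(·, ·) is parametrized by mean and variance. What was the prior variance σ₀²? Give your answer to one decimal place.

σ₀² = 92.9

Posterior precision equals prior precision plus data precision: 1/σ_n² = 1/σ₀² + n/σ².
So 1/σ₀² = 1/9.1212 − 7/70.8 = 0.109635 − 0.098870 = 0.010765.
Hence σ₀² = 1/0.010765 ≈ 92.9.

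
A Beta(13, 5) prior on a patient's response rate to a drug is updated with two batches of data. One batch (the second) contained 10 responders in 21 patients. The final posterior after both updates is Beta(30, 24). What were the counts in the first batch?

Because Beta–binomial updating is additive in the counts, the combined data contributed (α_post−α_prior, β_post−β_prior) successes and failures.
Total across both batches: 30−13=17 responders, 24−5=19 non-responders.
Subtract the second batch: 17−10=7 responders and 19−11=8 non-responders.

7 responders and 8 non-responders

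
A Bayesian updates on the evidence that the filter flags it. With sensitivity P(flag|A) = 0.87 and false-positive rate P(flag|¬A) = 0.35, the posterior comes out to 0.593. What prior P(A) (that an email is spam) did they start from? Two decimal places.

In odds form, posterior odds = prior odds × likelihood ratio, so prior odds = posterior odds ÷ LR.
Posterior odds = 0.593/(1−0.593) = 1.4570. LR = 0.87/0.35 = 2.4857.
Prior odds = 1.4570/2.4857 = 0.5862, so P(A) = 0.5862/(1+0.5862) ≈ 0.37.

P(A) = 0.37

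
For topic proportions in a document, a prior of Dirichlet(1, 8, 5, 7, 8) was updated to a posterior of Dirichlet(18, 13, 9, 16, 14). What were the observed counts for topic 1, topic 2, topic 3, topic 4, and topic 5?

For a Dirichlet(α) prior with multinomial counts c, the posterior is Dirichlet(α + c) componentwise.
Counts are posterior − prior componentwise: 18−1=17, 13−8=5, 9−5=4, 16−7=9, 14−8=6.

counts (17, 5, 4, 9, 6)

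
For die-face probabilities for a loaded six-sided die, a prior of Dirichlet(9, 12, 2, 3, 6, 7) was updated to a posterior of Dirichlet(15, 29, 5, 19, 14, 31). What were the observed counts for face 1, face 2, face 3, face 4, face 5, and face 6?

counts (6, 17, 3, 16, 8, 24)

For a Dirichlet(α) prior with multinomial counts c, the posterior is Dirichlet(α + c) componentwise.
Counts are posterior − prior componentwise: 15−9=6, 29−12=17, 5−2=3, 19−3=16, 14−6=8, 31−7=24.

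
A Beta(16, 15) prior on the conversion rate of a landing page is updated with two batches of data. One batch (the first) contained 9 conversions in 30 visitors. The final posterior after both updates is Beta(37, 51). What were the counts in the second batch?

12 conversions and 15 bounces

Sequential conjugate updates are equivalent to a single update on the pooled data, so total successes = posterior α − prior α and total failures = posterior β − prior β.
Total across both batches: 37−16=21 conversions, 51−15=36 bounces.
Subtract the first batch: 21−9=12 conversions and 36−21=15 bounces.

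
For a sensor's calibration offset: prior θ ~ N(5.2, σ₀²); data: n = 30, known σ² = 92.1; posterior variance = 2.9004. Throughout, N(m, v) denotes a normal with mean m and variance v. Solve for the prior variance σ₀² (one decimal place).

σ₀² = 52.5

Posterior precision equals prior precision plus data precision: 1/σ_n² = 1/σ₀² + n/σ².
So 1/σ₀² = 1/2.9004 − 30/92.1 = 0.344780 − 0.325733 = 0.019047.
Hence σ₀² = 1/0.019047 ≈ 52.5.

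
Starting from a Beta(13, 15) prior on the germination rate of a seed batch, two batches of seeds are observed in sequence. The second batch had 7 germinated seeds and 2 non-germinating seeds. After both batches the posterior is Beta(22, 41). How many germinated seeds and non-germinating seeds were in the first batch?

2 germinated seeds and 24 non-germinating seeds

Sequential conjugate updates are equivalent to a single update on the pooled data, so total successes = posterior α − prior α and total failures = posterior β − prior β.
Total across both batches: 22−13=9 germinated seeds, 41−15=26 non-germinating seeds.
Subtract the second batch: 9−7=2 germinated seeds and 26−2=24 non-germinating seeds.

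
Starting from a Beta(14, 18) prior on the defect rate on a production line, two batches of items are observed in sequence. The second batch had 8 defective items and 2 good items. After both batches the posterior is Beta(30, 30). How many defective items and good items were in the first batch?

8 defective items and 10 good items

Sequential conjugate updates are equivalent to a single update on the pooled data, so total successes = posterior α − prior α and total failures = posterior β − prior β.
Total across both batches: 30−14=16 defective items, 30−18=12 good items.
Subtract the second batch: 16−8=8 defective items and 12−2=10 good items.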